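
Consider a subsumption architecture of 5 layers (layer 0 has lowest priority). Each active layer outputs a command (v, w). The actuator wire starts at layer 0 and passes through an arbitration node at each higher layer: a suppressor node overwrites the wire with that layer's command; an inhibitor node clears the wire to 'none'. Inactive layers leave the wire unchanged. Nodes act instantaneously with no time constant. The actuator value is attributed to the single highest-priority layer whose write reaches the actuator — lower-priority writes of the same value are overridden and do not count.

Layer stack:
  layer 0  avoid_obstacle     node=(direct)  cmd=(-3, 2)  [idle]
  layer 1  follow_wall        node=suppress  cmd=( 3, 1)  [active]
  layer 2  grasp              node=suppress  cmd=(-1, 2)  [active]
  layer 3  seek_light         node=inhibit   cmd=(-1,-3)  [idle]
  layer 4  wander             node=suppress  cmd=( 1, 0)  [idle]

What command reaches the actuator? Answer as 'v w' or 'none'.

L0 avoid_obstacle: idle → wire = none
L1 follow_wall: active, suppressor → wire = (3, 1)
L2 grasp: active, suppressor → wire = (-1, 2)
L3 seek_light: idle → wire stays (-1, 2)
L4 wander: idle → wire stays (-1, 2)
actuator = (-1, 2)

-1 2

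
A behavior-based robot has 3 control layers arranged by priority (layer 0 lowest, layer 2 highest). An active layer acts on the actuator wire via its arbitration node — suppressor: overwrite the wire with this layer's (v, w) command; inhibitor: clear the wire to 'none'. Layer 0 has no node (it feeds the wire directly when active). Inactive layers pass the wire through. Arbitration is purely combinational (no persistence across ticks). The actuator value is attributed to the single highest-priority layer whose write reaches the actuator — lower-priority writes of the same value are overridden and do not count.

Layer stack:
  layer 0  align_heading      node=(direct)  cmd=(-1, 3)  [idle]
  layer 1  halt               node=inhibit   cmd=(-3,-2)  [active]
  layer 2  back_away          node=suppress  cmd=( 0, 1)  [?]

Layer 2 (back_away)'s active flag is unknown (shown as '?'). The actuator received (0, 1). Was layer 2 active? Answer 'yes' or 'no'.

yes

If layer 2 is active=yes:
  actuator would be (0, 1)
If layer 2 is active=no:
  actuator would be none
Observed (0, 1), so layer 2 was active.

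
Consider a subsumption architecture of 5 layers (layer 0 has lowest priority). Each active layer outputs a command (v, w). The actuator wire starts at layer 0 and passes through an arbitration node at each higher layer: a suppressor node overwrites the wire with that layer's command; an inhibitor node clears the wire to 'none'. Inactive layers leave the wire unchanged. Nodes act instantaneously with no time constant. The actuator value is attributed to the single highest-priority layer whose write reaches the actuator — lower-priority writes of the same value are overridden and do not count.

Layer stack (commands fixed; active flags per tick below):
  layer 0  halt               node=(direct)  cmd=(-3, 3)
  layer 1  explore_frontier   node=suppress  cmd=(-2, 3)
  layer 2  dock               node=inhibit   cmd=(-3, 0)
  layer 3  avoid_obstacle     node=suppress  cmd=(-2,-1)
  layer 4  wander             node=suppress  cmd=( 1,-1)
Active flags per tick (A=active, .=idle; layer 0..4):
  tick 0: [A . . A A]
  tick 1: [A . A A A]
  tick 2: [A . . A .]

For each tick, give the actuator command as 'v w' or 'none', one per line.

tick 0:
  L0 halt: active, feeds wire = (-3, 3)
  L1 explore_frontier: idle → wire stays (-3, 3)
  L2 dock: idle → wire stays (-3, 3)
  L3 avoid_obstacle: active, suppressor → wire = (-2, -1)
  L4 wander: active, suppressor → wire = (1, -1)
  actuator = (1, -1)
tick 1:
  L0 halt: active, feeds wire = (-3, 3)
  L1 explore_frontier: idle → wire stays (-3, 3)
  L2 dock: active, inhibitor → wire = none
  L3 avoid_obstacle: active, suppressor → wire = (-2, -1)
  L4 wander: active, suppressor → wire = (1, -1)
  actuator = (1, -1)
tick 2:
  L0 halt: active, feeds wire = (-3, 3)
  L1 explore_frontier: idle → wire stays (-3, 3)
  L2 dock: idle → wire stays (-3, 3)
  L3 avoid_obstacle: active, suppressor → wire = (-2, -1)
  L4 wander: idle → wire stays (-2, -1)
  actuator = (-2, -1)

1 -1
1 -1
-2 -1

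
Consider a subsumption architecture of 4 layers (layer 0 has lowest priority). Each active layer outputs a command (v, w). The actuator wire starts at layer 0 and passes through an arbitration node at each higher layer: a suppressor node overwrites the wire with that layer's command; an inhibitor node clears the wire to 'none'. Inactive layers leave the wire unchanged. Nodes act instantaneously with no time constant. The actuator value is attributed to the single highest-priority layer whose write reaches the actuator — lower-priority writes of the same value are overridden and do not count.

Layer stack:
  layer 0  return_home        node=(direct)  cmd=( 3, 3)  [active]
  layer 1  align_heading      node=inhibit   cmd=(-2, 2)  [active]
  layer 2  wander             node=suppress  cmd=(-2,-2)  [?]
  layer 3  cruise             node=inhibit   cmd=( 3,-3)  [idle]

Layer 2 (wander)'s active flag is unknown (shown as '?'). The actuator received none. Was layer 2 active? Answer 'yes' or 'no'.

no

If layer 2 is active=yes:
  actuator would be (-2, -2)
If layer 2 is active=no:
  actuator would be none
Observed none, so layer 2 was idle.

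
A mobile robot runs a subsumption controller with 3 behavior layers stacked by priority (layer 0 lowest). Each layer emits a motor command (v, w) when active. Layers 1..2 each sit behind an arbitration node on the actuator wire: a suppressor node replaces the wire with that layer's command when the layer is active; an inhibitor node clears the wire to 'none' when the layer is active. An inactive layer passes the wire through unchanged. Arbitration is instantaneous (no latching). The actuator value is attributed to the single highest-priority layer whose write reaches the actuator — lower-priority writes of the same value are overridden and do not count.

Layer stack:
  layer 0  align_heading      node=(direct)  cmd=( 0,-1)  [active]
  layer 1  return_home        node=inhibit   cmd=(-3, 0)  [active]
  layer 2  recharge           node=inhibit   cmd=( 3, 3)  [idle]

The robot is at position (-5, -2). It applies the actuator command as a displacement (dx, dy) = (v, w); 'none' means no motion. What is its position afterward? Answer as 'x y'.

layer 0 (align_heading) active — direct: (0, -1)
layer 1 (return_home) active — inhibits: none
layer 2 (recharge) idle — unchanged: none
→ actuator none
position: (-5, -2) + none = (-5, -2)

-5 -2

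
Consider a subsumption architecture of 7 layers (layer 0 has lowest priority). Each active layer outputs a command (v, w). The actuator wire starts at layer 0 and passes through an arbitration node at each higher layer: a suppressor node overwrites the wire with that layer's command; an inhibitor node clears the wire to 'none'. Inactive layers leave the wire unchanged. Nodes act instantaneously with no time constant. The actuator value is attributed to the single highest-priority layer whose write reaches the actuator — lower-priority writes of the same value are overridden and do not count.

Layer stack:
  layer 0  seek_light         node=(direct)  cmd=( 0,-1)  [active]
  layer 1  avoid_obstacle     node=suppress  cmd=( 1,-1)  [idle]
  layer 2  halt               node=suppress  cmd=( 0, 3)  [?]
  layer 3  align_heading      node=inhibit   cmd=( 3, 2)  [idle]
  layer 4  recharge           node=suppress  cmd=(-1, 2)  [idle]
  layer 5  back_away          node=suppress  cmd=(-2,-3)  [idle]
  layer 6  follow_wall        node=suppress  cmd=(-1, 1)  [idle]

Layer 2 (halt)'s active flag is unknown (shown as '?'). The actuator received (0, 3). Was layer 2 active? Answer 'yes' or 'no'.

yes

If layer 2 is active=yes:
  actuator would be (0, 3)
If layer 2 is active=no:
  actuator would be (0, -1)
Observed (0, 3), so layer 2 was active.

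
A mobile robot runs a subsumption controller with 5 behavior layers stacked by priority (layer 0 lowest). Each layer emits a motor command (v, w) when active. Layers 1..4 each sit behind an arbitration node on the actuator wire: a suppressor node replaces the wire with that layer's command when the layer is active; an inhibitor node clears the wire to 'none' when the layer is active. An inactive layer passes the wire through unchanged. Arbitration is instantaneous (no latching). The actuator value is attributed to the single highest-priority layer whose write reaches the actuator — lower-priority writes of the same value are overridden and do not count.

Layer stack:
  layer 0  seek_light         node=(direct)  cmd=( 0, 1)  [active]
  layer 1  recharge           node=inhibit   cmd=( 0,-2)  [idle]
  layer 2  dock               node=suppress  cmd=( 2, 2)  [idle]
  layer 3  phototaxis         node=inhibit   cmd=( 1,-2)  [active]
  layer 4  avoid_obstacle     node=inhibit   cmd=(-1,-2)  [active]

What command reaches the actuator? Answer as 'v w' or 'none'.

none

layer 0 (seek_light) active — direct: (0, 1)
layer 1 (recharge) idle — unchanged: (0, 1)
layer 2 (dock) idle — unchanged: (0, 1)
layer 3 (phototaxis) active — inhibits: none
layer 4 (avoid_obstacle) active — inhibits: none
→ actuator none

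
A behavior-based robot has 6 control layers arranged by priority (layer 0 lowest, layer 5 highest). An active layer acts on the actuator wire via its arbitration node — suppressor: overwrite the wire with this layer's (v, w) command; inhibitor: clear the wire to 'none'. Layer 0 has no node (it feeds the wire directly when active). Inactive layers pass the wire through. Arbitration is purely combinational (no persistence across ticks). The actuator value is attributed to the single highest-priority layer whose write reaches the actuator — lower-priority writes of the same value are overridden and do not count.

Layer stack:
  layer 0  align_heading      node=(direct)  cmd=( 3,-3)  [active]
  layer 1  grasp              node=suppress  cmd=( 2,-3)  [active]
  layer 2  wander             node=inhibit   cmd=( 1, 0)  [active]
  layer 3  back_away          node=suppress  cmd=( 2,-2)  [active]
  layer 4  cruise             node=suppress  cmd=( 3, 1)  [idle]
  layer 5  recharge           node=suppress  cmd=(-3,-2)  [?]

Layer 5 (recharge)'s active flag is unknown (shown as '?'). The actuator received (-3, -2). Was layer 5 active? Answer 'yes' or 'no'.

yes

If layer 5 is active=yes:
  actuator would be (-3, -2)
If layer 5 is active=no:
  actuator would be (2, -2)
Observed (-3, -2), so layer 5 was active.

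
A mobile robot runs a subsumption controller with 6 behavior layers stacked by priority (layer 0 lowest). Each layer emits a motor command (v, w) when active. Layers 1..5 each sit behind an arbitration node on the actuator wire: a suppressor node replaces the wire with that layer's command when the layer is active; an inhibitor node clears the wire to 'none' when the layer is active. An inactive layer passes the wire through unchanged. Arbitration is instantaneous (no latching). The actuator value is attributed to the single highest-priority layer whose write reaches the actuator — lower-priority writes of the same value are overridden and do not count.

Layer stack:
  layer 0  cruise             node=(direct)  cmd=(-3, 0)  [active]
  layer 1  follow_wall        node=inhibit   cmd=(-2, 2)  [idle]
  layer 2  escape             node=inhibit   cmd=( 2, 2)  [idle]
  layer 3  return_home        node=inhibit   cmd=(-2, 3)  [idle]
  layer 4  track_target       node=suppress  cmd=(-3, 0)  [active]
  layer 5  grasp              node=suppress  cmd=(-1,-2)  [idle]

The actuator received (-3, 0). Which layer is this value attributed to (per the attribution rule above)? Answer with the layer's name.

track_target

L0 cruise: active, feeds wire = (-3, 0)
L1 follow_wall: idle → wire stays (-3, 0)
L2 escape: idle → wire stays (-3, 0)
L3 return_home: idle → wire stays (-3, 0)
L4 track_target: active, suppressor → wire = (-3, 0)
L5 grasp: idle → wire stays (-3, 0)
actuator = (-3, 0)
last writer: layer 4 = track_target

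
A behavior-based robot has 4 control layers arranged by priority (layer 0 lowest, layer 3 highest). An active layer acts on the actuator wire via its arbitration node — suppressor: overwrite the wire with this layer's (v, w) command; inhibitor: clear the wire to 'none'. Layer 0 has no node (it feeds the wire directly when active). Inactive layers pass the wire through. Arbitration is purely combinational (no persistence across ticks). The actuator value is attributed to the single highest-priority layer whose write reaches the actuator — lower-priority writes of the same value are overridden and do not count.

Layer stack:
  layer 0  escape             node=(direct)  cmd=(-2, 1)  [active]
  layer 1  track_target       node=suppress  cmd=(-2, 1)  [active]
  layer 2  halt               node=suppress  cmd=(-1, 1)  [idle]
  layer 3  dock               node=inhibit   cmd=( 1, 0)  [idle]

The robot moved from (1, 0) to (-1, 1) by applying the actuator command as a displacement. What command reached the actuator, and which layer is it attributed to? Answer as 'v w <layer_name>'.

-2 1 track_target

displacement = (-1, 1) − (1, 0) = (-2, 1)
layer 0 (escape) active — direct: (-2, 1)
layer 1 (track_target) active — suppresses: (-2, 1)
layer 2 (halt) idle — unchanged: (-2, 1)
layer 3 (dock) idle — unchanged: (-2, 1)
→ actuator (-2, 1) — from layer 1 (track_target)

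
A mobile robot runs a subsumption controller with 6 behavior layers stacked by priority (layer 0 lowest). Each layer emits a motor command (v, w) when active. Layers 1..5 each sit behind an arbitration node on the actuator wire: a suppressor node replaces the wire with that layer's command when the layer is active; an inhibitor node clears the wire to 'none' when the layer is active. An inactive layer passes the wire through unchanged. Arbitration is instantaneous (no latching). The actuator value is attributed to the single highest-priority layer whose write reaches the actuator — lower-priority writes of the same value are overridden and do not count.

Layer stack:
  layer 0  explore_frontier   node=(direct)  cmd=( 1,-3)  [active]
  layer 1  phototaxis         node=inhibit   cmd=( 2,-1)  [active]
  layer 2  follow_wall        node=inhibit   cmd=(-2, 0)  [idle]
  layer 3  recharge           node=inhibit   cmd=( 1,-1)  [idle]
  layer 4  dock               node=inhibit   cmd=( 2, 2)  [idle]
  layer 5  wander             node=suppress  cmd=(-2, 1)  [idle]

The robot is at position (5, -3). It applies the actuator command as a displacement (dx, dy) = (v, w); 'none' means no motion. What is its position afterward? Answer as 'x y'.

5 -3

L0 explore_frontier: active, feeds wire = (1, -3)
L1 phototaxis: active, inhibitor → wire = none
L2 follow_wall: idle → wire stays none
L3 recharge: idle → wire stays none
L4 dock: idle → wire stays none
L5 wander: idle → wire stays none
actuator = none
position: (5, -3) + none = (5, -3)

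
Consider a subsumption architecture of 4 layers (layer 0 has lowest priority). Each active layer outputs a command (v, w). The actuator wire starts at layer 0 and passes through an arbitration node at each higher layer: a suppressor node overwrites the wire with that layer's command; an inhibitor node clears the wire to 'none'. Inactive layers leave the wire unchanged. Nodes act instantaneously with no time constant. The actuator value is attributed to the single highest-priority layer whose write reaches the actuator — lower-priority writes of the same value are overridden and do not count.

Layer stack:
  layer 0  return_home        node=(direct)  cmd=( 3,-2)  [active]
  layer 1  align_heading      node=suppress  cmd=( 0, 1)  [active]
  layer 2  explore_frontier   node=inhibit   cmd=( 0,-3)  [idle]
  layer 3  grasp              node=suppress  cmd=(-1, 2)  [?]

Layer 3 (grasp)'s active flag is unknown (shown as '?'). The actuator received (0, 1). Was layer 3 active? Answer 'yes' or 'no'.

If layer 3 is active=yes:
  actuator would be (-1, 2)
If layer 3 is active=no:
  actuator would be (0, 1)
Observed (0, 1), so layer 3 was idle.

no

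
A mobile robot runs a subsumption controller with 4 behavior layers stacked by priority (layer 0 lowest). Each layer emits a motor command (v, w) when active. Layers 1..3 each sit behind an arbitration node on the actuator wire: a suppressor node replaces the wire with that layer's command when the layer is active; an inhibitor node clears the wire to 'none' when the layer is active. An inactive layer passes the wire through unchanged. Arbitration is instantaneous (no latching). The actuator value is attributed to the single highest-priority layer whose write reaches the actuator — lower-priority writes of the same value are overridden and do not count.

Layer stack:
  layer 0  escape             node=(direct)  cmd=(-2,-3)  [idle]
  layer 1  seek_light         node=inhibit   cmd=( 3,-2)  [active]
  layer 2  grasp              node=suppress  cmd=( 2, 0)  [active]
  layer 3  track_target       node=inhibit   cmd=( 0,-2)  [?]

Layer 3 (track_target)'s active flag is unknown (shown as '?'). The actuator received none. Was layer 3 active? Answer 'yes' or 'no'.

yes

If layer 3 is active=yes:
  actuator would be none
If layer 3 is active=no:
  actuator would be (2, 0)
Observed none, so layer 3 was active.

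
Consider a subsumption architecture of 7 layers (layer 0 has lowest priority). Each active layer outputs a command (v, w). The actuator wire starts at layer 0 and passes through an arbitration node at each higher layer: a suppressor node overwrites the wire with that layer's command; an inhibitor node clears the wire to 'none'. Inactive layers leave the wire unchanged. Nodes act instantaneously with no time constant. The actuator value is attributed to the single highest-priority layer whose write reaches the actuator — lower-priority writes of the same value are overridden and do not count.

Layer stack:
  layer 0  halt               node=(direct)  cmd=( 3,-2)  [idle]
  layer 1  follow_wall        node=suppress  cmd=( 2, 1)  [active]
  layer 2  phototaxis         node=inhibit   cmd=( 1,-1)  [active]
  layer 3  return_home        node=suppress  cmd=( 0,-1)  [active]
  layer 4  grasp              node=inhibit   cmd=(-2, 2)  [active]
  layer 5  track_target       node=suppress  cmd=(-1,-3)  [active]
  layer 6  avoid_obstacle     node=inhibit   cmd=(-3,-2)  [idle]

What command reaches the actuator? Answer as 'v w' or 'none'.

-1 -3

L0 halt: idle → wire = none
L1 follow_wall: active, suppressor → wire = (2, 1)
L2 phototaxis: active, inhibitor → wire = none
L3 return_home: active, suppressor → wire = (0, -1)
L4 grasp: active, inhibitor → wire = none
L5 track_target: active, suppressor → wire = (-1, -3)
L6 avoid_obstacle: idle → wire stays (-1, -3)
actuator = (-1, -3)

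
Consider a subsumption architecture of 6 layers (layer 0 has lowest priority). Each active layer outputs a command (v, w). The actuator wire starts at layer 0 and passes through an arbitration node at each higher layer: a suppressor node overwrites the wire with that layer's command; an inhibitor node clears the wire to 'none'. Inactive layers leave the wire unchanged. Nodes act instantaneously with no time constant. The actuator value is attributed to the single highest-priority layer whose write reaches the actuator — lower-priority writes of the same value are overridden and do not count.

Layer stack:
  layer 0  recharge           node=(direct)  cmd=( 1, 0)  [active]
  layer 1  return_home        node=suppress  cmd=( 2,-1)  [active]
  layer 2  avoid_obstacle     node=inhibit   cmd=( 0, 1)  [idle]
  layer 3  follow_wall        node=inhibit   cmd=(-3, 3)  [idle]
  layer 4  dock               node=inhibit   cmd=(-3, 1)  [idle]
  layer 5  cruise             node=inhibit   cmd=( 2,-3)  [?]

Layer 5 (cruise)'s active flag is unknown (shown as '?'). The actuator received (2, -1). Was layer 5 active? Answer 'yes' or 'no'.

If layer 5 is active=yes:
  actuator would be none
If layer 5 is active=no:
  actuator would be (2, -1)
Observed (2, -1), so layer 5 was idle.

no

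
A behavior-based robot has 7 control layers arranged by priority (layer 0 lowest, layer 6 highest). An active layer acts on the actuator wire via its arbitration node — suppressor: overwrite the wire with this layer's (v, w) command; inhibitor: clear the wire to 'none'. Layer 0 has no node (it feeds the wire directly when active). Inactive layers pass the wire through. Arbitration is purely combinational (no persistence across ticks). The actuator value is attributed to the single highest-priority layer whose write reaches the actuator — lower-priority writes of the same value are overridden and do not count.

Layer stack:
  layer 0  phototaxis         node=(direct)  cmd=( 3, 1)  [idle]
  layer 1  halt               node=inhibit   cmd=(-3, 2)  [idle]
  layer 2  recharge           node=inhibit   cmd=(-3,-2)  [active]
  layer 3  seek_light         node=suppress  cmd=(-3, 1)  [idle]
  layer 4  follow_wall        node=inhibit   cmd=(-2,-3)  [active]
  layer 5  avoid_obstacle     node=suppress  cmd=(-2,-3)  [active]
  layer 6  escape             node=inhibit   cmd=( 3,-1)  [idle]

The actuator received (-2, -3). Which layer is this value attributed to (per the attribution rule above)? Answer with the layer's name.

L0 phototaxis: idle → wire = none
L1 halt: idle → wire stays none
L2 recharge: active, inhibitor → wire = none
L3 seek_light: idle → wire stays none
L4 follow_wall: active, inhibitor → wire = none
L5 avoid_obstacle: active, suppressor → wire = (-2, -3)
L6 escape: idle → wire stays (-2, -3)
actuator = (-2, -3)
last writer: layer 5 = avoid_obstacle

avoid_obstacle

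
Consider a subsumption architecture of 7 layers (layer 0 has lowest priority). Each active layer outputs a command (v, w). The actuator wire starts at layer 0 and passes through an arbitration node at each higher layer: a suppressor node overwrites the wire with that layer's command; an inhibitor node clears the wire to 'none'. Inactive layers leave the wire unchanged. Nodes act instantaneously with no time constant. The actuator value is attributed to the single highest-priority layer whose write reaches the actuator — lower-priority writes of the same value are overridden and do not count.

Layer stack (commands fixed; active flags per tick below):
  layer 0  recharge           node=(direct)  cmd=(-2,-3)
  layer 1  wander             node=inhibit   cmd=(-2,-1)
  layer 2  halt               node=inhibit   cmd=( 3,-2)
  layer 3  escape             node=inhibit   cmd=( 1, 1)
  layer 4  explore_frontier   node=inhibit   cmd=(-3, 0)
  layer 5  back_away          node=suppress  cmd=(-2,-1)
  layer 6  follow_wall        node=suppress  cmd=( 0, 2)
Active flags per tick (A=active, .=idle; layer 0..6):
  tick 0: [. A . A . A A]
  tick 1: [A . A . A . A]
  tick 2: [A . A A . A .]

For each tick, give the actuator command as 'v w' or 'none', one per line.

tick 0:
  [0] recharge off; wire := none
  [1] wander on (inhibit); wire := none
  [2] halt off; pass none
  [3] escape on (inhibit); wire := none
  [4] explore_frontier off; pass none
  [5] back_away on (suppress); wire := (-2, -1)
  [6] follow_wall on (suppress); wire := (0, 2)
  output (0, 2)
tick 1:
  [0] recharge on; wire := (-2, -3)
  [1] wander off; pass (-2, -3)
  [2] halt on (inhibit); wire := none
  [3] escape off; pass none
  [4] explore_frontier on (inhibit); wire := none
  [5] back_away off; pass none
  [6] follow_wall on (suppress); wire := (0, 2)
  output (0, 2)
tick 2:
  [0] recharge on; wire := (-2, -3)
  [1] wander off; pass (-2, -3)
  [2] halt on (inhibit); wire := none
  [3] escape on (inhibit); wire := none
  [4] explore_frontier off; pass none
  [5] back_away on (suppress); wire := (-2, -1)
  [6] follow_wall off; pass (-2, -1)
  output (-2, -1)

0 2
0 2
-2 -1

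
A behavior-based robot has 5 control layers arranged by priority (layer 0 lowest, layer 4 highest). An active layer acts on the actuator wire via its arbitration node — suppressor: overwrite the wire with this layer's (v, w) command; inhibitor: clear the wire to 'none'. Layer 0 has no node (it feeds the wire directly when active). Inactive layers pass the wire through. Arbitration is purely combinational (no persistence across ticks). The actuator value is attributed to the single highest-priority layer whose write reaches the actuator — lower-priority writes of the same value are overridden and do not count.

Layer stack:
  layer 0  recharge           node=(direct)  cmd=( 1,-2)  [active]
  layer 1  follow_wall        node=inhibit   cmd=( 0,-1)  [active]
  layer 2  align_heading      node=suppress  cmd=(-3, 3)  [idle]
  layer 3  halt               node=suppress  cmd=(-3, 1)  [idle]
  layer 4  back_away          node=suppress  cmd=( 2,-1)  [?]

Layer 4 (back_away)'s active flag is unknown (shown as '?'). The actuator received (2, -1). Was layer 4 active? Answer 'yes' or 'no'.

If layer 4 is active=yes:
  actuator would be (2, -1)
If layer 4 is active=no:
  actuator would be none
Observed (2, -1), so layer 4 was active.

yes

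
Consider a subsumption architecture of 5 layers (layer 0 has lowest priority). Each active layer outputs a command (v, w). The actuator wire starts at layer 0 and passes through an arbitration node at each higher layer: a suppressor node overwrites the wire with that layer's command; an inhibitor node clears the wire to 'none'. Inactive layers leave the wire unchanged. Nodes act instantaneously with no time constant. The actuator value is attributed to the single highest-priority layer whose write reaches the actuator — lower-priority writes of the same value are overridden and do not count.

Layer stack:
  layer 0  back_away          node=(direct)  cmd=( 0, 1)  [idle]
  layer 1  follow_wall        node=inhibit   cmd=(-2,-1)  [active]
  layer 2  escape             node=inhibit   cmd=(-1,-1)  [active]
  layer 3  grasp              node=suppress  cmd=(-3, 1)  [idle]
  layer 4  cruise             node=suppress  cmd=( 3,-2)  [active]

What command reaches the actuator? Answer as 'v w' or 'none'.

layer 0 (back_away) idle — none
layer 1 (follow_wall) active — inhibits: none
layer 2 (escape) active — inhibits: none
layer 3 (grasp) idle — unchanged: none
layer 4 (cruise) active — suppresses: (3, -2)
→ actuator (3, -2)

3 -2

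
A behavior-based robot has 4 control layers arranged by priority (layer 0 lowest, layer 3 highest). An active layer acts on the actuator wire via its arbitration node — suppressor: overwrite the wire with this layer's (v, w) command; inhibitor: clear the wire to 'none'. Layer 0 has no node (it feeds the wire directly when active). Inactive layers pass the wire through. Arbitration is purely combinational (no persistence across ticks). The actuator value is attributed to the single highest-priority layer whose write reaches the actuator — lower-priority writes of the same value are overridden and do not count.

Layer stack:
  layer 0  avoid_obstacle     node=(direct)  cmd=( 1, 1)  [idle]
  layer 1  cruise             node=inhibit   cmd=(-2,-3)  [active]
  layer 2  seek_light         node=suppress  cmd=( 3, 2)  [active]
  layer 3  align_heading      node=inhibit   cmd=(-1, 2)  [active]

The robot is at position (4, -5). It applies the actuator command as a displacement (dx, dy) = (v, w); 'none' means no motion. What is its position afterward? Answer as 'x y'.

L0 avoid_obstacle: idle → wire = none
L1 cruise: active, inhibitor → wire = none
L2 seek_light: active, suppressor → wire = (3, 2)
L3 align_heading: active, inhibitor → wire = none
actuator = none
position: (4, -5) + none = (4, -5)

4 -5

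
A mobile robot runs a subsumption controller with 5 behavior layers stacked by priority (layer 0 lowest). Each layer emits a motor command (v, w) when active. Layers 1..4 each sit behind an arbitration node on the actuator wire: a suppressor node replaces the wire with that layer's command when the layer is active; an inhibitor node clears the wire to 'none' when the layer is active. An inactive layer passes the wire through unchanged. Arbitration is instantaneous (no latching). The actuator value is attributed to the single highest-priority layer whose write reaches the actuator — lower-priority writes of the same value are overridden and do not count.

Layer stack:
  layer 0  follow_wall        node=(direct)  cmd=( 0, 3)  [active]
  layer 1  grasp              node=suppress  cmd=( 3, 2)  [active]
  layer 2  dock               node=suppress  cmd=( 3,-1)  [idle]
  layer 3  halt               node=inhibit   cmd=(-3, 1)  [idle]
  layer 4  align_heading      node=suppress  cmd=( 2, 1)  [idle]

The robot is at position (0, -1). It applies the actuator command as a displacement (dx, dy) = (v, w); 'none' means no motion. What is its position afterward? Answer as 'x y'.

L0 follow_wall: active, feeds wire = (0, 3)
L1 grasp: active, suppressor → wire = (3, 2)
L2 dock: idle → wire stays (3, 2)
L3 halt: idle → wire stays (3, 2)
L4 align_heading: idle → wire stays (3, 2)
actuator = (3, 2)
position: (0, -1) + (3, 2) = (3, 1)

3 1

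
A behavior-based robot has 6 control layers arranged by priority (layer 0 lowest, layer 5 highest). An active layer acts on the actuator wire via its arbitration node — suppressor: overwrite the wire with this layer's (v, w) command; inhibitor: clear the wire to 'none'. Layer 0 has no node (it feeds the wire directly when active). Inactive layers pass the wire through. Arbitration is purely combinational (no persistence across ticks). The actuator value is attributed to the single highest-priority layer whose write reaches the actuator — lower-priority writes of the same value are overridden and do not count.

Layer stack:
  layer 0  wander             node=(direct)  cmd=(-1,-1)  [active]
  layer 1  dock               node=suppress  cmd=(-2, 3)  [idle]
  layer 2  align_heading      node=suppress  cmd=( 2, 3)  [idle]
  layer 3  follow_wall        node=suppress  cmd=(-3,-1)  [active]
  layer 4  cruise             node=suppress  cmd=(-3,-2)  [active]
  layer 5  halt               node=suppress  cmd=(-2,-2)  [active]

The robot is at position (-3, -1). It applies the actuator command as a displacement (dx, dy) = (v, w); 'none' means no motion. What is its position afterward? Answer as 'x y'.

-5 -3

[0] wander on; wire := (-1, -1)
[1] dock off; pass (-1, -1)
[2] align_heading off; pass (-1, -1)
[3] follow_wall on (suppress); wire := (-3, -1)
[4] cruise on (suppress); wire := (-3, -2)
[5] halt on (suppress); wire := (-2, -2)
output (-2, -2)
position: (-3, -1) + (-2, -2) = (-5, -3)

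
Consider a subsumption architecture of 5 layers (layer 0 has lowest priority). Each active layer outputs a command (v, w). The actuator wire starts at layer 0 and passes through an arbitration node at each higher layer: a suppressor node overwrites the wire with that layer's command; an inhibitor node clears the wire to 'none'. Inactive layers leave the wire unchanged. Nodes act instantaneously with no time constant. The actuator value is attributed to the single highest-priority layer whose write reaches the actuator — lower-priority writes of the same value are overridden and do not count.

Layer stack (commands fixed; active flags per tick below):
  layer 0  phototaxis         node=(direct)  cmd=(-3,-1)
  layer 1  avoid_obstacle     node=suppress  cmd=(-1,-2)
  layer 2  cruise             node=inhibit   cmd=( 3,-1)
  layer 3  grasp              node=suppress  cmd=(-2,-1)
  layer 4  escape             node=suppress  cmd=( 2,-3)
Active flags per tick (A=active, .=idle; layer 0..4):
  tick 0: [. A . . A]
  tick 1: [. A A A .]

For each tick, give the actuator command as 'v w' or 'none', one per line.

tick 0:
  layer 0 (phototaxis) idle — none
  layer 1 (avoid_obstacle) active — suppresses: (-1, -2)
  layer 2 (cruise) idle — unchanged: (-1, -2)
  layer 3 (grasp) idle — unchanged: (-1, -2)
  layer 4 (escape) active — suppresses: (2, -3)
  → actuator (2, -3)
tick 1:
  layer 0 (phototaxis) idle — none
  layer 1 (avoid_obstacle) active — suppresses: (-1, -2)
  layer 2 (cruise) active — inhibits: none
  layer 3 (grasp) active — suppresses: (-2, -1)
  layer 4 (escape) idle — unchanged: (-2, -1)
  → actuator (-2, -1)

2 -3
-2 -1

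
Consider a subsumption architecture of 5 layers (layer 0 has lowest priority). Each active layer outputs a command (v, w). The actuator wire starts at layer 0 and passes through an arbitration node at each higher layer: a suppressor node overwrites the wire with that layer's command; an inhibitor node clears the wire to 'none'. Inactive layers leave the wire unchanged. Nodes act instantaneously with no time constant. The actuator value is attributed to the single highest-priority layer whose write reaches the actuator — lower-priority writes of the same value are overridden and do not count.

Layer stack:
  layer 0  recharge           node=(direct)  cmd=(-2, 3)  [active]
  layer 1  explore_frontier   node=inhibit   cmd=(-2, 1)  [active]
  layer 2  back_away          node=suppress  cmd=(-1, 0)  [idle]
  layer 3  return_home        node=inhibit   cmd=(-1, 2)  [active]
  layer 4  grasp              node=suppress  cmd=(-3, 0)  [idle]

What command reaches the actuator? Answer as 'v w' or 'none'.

[0] recharge on; wire := (-2, 3)
[1] explore_frontier on (inhibit); wire := none
[2] back_away off; pass none
[3] return_home on (inhibit); wire := none
[4] grasp off; pass none
output none

none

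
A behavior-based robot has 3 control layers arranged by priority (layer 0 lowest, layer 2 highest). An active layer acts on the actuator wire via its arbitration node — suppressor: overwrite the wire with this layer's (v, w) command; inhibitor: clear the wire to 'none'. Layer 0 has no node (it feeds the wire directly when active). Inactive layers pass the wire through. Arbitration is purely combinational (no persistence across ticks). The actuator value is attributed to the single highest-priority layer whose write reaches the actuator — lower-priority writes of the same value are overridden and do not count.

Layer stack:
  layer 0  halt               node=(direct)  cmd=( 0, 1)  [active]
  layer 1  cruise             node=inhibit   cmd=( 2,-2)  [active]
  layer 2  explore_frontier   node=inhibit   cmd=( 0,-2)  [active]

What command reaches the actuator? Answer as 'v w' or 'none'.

[0] halt on; wire := (0, 1)
[1] cruise on (inhibit); wire := none
[2] explore_frontier on (inhibit); wire := none
output none

none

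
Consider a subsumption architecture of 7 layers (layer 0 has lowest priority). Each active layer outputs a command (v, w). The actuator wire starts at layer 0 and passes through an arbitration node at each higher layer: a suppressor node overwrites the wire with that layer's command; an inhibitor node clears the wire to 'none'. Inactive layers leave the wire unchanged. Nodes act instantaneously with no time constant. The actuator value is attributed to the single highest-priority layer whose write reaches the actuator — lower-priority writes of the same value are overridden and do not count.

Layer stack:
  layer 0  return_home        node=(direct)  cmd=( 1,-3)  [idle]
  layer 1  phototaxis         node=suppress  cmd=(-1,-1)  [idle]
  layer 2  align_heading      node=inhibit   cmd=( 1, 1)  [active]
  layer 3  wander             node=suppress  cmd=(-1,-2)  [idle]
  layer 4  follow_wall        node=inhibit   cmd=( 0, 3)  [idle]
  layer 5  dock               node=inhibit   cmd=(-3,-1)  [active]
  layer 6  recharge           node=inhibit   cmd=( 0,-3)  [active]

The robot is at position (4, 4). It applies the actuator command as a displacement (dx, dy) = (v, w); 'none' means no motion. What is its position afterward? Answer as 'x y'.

4 4

L0 return_home: idle → wire = none
L1 phototaxis: idle → wire stays none
L2 align_heading: active, inhibitor → wire = none
L3 wander: idle → wire stays none
L4 follow_wall: idle → wire stays none
L5 dock: active, inhibitor → wire = none
L6 recharge: active, inhibitor → wire = none
actuator = none
position: (4, 4) + none = (4, 4)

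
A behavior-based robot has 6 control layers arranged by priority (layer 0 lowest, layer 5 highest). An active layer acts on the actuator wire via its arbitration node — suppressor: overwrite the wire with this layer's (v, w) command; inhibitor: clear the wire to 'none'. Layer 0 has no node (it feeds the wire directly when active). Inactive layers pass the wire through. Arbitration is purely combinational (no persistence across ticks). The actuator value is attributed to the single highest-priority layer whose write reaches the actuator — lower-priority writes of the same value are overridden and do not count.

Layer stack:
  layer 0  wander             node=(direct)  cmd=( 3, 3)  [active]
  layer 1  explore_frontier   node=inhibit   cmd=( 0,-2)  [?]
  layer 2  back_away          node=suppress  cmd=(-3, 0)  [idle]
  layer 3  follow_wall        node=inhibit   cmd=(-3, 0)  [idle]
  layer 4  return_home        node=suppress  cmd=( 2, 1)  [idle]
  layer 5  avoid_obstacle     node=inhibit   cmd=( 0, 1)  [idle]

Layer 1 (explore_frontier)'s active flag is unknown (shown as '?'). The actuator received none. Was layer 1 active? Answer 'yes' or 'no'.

yes

If layer 1 is active=yes:
  actuator would be none
If layer 1 is active=no:
  actuator would be (3, 3)
Observed none, so layer 1 was active.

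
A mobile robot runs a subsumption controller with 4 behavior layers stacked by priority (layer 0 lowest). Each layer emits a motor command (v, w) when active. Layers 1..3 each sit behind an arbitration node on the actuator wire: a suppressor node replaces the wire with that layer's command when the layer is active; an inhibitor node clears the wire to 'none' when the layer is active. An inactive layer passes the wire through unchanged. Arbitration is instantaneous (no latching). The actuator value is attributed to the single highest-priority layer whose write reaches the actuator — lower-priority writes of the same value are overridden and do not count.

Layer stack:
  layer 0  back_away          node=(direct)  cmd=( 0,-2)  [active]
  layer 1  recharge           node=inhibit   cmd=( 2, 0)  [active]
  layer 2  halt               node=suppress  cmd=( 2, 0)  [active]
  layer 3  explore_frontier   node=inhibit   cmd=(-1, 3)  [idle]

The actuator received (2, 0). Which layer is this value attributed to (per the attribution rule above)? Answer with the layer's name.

halt

L0 back_away: active, feeds wire = (0, -2)
L1 recharge: active, inhibitor → wire = none
L2 halt: active, suppressor → wire = (2, 0)
L3 explore_frontier: idle → wire stays (2, 0)
actuator = (2, 0)
last writer: layer 2 = halt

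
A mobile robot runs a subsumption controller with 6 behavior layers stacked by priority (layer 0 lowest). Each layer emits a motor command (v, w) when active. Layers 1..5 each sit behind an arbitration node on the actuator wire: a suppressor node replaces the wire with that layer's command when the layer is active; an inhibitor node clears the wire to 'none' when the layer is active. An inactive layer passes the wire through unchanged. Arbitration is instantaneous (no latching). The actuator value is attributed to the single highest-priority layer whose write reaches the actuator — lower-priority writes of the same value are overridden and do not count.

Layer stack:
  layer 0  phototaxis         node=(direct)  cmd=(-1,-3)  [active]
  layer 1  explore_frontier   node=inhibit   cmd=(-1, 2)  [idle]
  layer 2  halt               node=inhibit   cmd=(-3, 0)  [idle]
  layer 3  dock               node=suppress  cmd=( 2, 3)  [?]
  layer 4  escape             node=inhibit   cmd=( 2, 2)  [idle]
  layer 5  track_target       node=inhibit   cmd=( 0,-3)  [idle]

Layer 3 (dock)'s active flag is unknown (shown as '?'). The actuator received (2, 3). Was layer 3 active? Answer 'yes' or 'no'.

If layer 3 is active=yes:
  actuator would be (2, 3)
If layer 3 is active=no:
  actuator would be (-1, -3)
Observed (2, 3), so layer 3 was active.

yes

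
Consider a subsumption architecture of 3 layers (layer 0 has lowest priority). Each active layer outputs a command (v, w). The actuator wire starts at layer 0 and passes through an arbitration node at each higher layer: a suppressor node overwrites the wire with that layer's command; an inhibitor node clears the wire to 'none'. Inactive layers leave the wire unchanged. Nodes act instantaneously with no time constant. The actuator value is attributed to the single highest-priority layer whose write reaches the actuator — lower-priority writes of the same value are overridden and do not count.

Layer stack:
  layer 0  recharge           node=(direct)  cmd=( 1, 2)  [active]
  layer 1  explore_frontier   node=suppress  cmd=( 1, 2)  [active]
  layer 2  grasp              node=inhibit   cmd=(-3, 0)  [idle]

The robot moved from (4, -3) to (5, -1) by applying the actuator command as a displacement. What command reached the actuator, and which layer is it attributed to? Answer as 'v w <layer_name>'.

displacement = (5, -1) − (4, -3) = (1, 2)
[0] recharge on; wire := (1, 2)
[1] explore_frontier on (suppress); wire := (1, 2)
[2] grasp off; pass (1, 2)
output (1, 2) — from layer 1 (explore_frontier)

1 2 explore_frontier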